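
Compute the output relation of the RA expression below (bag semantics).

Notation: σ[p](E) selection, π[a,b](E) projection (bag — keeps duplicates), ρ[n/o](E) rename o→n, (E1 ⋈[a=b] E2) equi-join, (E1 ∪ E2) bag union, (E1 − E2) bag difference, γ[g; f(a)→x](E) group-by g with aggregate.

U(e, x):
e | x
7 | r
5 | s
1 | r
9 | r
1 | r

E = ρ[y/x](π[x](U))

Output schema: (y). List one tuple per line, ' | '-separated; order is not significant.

Stepwise |·|:
  U → 5
  π[x](U) → 5
  ρ[y/x](π[x](U)) → 5

== RESULT ==
y
r
r
r
r
s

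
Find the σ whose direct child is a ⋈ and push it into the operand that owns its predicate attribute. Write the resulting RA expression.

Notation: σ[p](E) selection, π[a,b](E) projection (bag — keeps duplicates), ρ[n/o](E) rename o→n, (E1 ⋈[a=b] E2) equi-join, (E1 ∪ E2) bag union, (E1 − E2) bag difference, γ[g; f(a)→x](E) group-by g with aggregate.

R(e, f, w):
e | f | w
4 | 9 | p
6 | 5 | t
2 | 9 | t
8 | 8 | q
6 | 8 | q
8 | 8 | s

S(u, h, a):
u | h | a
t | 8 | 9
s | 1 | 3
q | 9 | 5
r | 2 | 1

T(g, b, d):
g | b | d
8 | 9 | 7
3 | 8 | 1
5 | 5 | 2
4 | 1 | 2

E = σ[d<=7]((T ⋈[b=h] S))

σ filters on d, owned by the left side.
E' = (σ[d<=7](T) ⋈[b=h] S)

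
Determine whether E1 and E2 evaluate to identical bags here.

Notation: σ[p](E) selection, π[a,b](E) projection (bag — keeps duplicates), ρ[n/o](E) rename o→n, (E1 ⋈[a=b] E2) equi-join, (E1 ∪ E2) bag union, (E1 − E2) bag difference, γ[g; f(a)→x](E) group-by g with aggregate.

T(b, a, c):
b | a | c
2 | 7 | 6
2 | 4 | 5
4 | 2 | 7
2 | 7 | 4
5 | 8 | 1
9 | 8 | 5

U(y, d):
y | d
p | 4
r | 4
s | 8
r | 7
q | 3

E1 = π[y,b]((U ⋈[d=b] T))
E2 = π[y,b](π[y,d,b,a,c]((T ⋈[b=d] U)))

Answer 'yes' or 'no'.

E1 subexpression sizes:
  U → 5
  T → 6
  (U ⋈[d=b] T) → 2
  π[y,b]((U ⋈[d=b] T)) → 2
E2 subexpression sizes:
  T → 6
  U → 5
  (T ⋈[b=d] U) → 2
  π[y,d,b,a,c]((T ⋈[b=d] U)) → 2
  π[y,b](π[y,d,b,a,c]((T ⋈[b=d] U))) → 2

E1 and E2 produce the same multiset:
y | b
p | 4
r | 4

yes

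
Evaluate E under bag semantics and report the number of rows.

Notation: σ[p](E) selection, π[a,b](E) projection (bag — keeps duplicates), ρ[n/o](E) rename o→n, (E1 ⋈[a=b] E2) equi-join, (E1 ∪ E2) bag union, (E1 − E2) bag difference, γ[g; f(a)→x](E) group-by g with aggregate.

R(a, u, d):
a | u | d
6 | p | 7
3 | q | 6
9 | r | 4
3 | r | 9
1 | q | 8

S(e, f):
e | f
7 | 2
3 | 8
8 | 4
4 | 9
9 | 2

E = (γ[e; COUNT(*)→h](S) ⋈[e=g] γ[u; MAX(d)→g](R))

Stepwise |·|:
  S → 5
  γ[e; COUNT(*)→h](S) → 5
  R → 5
  γ[u; MAX(d)→g](R) → 3
  (γ[e; COUNT(*)→h](S) ⋈[e=g] γ[u; MAX(d)→g](R)) → 3

|E| = 3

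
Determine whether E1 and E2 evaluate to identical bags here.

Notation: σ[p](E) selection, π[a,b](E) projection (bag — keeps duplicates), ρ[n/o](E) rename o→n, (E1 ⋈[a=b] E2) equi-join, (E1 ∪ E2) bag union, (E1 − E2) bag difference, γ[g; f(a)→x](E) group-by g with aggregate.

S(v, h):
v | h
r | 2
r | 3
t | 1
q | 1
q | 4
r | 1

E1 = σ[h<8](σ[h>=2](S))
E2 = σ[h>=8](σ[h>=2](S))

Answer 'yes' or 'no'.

E1 row counts bottom-up:
  S → 6
  σ[h>=2](S) → 3
  σ[h<8](σ[h>=2](S)) → 3
E2 row counts bottom-up:
  S → 6
  σ[h>=2](S) → 3
  σ[h>=8](σ[h>=2](S)) → 0

E1 result:
v | h
q | 4
r | 2
r | 3
E2 result:
v | h
(0 rows)
Witness: ('q', 4) appears 1× in E1 but 0× in E2.

no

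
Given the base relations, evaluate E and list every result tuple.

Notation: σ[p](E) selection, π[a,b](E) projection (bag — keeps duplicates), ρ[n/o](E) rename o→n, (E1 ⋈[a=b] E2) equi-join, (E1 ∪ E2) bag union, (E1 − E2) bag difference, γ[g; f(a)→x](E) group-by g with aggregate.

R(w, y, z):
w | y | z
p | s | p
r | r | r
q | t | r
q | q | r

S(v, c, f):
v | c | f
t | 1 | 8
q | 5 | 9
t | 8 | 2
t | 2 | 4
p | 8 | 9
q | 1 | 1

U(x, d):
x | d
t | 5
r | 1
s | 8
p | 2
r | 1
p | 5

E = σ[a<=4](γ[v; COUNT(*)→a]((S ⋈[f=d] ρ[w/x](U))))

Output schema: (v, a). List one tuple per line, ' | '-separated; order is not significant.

Row counts bottom-up:
  S → 6
  U → 6
  ρ[w/x](U) → 6
  (S ⋈[f=d] ρ[w/x](U)) → 4
  γ[v; COUNT(*)→a]((S ⋈[f=d] ρ[w/x](U))) → 2
  σ[a<=4](γ[v; COUNT(*)→a]((S ⋈[f=d] ρ[w/x](U)))) → 2

== RESULT ==
v | a
q | 2
t | 2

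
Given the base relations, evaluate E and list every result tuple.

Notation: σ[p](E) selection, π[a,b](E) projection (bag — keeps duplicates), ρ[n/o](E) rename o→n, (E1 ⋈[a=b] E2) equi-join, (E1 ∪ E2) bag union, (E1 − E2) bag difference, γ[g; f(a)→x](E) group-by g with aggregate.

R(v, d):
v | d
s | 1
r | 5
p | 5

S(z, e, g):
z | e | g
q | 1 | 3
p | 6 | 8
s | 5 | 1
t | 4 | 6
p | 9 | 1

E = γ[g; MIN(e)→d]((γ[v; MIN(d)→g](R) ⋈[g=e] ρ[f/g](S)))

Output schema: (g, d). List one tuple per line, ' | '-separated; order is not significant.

Subexpression sizes:
  R → 3
  γ[v; MIN(d)→g](R) → 3
  S → 5
  ρ[f/g](S) → 5
  (γ[v; MIN(d)→g](R) ⋈[g=e] ρ[f/g](S)) → 3
  γ[g; MIN(e)→d]((γ[v; MIN(d)→g](R) ⋈[g=e] ρ[f/g](S))) → 2

== RESULT ==
g | d
1 | 1
5 | 5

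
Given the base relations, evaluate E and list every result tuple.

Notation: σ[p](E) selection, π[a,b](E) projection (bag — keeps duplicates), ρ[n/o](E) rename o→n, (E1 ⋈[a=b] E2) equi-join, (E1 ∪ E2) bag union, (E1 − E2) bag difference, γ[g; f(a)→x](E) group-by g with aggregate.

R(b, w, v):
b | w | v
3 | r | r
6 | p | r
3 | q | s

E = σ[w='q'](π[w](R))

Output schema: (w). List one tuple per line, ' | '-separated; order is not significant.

Row counts bottom-up:
  R → 3
  π[w](R) → 3
  σ[w='q'](π[w](R)) → 1

== RESULT ==
w
q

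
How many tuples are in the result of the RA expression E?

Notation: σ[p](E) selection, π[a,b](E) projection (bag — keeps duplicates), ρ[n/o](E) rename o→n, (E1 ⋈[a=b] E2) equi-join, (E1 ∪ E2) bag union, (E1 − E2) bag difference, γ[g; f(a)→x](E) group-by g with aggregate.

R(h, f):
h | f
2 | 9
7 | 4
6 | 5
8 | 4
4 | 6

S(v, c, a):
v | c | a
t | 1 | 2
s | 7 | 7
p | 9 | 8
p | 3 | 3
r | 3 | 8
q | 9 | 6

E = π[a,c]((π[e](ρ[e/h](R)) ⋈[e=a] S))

Row counts bottom-up:
  R → 5
  ρ[e/h](R) → 5
  π[e](ρ[e/h](R)) → 5
  S → 6
  (π[e](ρ[e/h](R)) ⋈[e=a] S) → 5
  π[a,c]((π[e](ρ[e/h](R)) ⋈[e=a] S)) → 5

|E| = 5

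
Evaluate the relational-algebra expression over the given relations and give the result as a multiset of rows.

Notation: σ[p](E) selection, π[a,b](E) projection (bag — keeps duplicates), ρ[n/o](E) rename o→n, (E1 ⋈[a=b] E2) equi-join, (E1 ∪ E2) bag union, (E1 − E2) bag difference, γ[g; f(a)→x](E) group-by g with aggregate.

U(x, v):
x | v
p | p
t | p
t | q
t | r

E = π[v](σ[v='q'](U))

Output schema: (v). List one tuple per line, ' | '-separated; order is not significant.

Stepwise |·|:
  U → 4
  σ[v='q'](U) → 1
  π[v](σ[v='q'](U)) → 1

== RESULT ==
v
q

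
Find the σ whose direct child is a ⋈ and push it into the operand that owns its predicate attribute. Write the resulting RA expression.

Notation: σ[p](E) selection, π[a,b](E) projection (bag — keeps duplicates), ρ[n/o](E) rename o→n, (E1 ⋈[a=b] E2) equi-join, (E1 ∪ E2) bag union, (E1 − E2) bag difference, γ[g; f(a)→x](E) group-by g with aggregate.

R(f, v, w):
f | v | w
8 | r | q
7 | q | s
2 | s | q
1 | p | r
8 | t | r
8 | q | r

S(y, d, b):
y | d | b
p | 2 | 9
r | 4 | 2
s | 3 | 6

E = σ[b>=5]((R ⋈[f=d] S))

σ filters on b, owned by the right side.
E' = (R ⋈[f=d] σ[b>=5](S))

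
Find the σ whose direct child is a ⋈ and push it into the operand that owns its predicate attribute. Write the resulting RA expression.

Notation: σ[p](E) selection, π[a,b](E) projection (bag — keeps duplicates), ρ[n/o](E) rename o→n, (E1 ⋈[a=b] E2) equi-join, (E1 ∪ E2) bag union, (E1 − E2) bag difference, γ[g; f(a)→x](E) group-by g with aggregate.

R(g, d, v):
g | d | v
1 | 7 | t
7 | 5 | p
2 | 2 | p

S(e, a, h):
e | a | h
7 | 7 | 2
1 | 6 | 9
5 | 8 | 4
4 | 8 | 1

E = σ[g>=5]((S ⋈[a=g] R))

σ filters on g, owned by the right side.
E' = (S ⋈[a=g] σ[g>=5](R))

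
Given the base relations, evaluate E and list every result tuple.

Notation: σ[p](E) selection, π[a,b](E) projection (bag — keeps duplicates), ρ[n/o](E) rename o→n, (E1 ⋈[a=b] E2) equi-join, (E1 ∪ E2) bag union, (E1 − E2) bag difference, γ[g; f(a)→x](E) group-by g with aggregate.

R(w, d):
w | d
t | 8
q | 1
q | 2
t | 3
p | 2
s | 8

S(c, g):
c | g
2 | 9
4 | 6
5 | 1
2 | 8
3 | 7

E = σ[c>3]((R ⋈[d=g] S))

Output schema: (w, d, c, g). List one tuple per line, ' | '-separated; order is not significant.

Row counts bottom-up:
  R → 6
  S → 5
  (R ⋈[d=g] S) → 3
  σ[c>3]((R ⋈[d=g] S)) → 1

== RESULT ==
w | d | c | g
q | 1 | 5 | 1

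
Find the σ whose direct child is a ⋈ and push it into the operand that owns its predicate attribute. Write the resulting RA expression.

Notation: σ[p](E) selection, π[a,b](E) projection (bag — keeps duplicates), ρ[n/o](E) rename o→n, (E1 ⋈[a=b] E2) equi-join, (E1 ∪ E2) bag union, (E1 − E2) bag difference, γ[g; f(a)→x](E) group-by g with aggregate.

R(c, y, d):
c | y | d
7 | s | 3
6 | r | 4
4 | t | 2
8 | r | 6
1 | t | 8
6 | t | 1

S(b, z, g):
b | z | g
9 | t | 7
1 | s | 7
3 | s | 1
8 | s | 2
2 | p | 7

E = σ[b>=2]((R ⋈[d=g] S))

σ filters on b, owned by the right side.
E' = (R ⋈[d=g] σ[b>=2](S))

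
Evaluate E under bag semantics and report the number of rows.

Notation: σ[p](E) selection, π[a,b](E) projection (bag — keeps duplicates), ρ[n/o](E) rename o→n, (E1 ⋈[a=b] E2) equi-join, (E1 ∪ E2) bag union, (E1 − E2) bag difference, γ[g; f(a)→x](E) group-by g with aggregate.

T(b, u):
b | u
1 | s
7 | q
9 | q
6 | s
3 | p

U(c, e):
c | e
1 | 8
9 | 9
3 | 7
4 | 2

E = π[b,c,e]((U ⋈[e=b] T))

Per-node cardinality:
  U → 4
  T → 5
  (U ⋈[e=b] T) → 2
  π[b,c,e]((U ⋈[e=b] T)) → 2

|E| = 2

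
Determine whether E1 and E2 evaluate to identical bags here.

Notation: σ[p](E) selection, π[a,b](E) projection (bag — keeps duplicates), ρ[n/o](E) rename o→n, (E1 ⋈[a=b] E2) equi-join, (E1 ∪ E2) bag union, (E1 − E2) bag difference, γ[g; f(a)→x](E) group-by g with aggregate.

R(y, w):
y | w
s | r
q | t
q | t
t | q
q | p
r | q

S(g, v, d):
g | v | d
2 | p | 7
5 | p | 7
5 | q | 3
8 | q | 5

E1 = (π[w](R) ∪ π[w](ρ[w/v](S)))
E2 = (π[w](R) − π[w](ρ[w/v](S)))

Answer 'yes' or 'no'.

E1 row counts bottom-up:
  R → 6
  π[w](R) → 6
  S → 4
  ρ[w/v](S) → 4
  π[w](ρ[w/v](S)) → 4
  (π[w](R) ∪ π[w](ρ[w/v](S))) → 10
E2 row counts bottom-up:
  R → 6
  π[w](R) → 6
  S → 4
  ρ[w/v](S) → 4
  π[w](ρ[w/v](S)) → 4
  (π[w](R) − π[w](ρ[w/v](S))) → 3

E1 result:
w
p
p
p
q
q
q
q
r
t
t
E2 result:
w
r
t
t
Witness: ('q',) appears 4× in E1 but 0× in E2.

no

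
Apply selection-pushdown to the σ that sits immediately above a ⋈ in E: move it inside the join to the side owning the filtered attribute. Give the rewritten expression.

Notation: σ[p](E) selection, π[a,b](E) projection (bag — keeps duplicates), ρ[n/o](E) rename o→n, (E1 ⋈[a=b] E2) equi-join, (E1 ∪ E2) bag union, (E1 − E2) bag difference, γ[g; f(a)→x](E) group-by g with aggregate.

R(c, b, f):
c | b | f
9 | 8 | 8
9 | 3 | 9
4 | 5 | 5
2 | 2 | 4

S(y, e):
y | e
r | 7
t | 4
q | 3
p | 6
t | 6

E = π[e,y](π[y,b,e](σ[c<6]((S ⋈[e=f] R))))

σ filters on c, owned by the right side.
E' = π[e,y](π[y,b,e]((S ⋈[e=f] σ[c<6](R))))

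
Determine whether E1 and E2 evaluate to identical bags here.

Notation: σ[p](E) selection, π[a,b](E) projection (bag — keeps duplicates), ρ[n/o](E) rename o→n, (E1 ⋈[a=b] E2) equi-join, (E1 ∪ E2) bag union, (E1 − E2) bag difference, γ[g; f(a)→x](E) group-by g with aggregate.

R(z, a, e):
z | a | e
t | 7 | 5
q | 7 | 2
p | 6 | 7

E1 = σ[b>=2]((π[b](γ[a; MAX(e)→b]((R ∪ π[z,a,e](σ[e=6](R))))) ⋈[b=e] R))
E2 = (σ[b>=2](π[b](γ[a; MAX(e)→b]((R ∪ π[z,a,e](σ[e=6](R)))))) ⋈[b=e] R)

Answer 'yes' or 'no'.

E1 row counts bottom-up:
  R → 3
  R → 3
  σ[e=6](R) → 0
  π[z,a,e](σ[e=6](R)) → 0
  (R ∪ π[z,a,e](σ[e=6](R))) → 3
  γ[a; MAX(e)→b]((R ∪ π[z,a,e](σ[e=6](R)))) → 2
  π[b](γ[a; MAX(e)→b]((R ∪ π[z,a,e](σ[e=6](R))))) → 2
  R → 3
  (π[b](γ[a; MAX(e)→b]((R ∪ π[z,a,e](σ[e=6](R))))) ⋈[b=e] R) → 2
  σ[b>=2]((π[b](γ[a; MAX(e)→b]((R ∪ π[z,a,e](σ[e=6](R))))) ⋈[b=e] R)) → 2
E2 row counts bottom-up:
  R → 3
  R → 3
  σ[e=6](R) → 0
  π[z,a,e](σ[e=6](R)) → 0
  (R ∪ π[z,a,e](σ[e=6](R))) → 3
  γ[a; MAX(e)→b]((R ∪ π[z,a,e](σ[e=6](R)))) → 2
  π[b](γ[a; MAX(e)→b]((R ∪ π[z,a,e](σ[e=6](R))))) → 2
  σ[b>=2](π[b](γ[a; MAX(e)→b]((R ∪ π[z,a,e](σ[e=6](R)))))) → 2
  R → 3
  (σ[b>=2](π[b](γ[a; MAX(e)→b]((R ∪ π[z,a,e](σ[e=6](R)))))) ⋈[b=e] R) → 2

E1 and E2 produce the same multiset:
b | z | a | e
5 | t | 7 | 5
7 | p | 6 | 7

yes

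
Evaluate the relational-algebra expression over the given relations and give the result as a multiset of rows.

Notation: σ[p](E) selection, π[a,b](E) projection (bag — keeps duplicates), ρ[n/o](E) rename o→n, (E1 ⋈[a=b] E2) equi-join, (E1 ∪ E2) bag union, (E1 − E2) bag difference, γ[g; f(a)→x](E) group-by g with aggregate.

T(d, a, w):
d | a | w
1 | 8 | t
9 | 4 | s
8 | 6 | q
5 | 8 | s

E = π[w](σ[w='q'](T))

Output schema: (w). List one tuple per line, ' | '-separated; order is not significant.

Stepwise |·|:
  T → 4
  σ[w='q'](T) → 1
  π[w](σ[w='q'](T)) → 1

== RESULT ==
w
q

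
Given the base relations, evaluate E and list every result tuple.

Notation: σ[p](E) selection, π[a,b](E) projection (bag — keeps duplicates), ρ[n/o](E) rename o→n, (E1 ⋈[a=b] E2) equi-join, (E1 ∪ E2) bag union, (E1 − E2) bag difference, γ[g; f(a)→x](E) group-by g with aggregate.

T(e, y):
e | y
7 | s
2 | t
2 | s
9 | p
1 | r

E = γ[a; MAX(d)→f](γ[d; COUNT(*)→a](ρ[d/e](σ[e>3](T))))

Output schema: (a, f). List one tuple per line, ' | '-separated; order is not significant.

Per-node cardinality:
  T → 5
  σ[e>3](T) → 2
  ρ[d/e](σ[e>3](T)) → 2
  γ[d; COUNT(*)→a](ρ[d/e](σ[e>3](T))) → 2
  γ[a; MAX(d)→f](γ[d; COUNT(*)→a](ρ[d/e](σ[e>3](T)))) → 1

== RESULT ==
a | f
1 | 9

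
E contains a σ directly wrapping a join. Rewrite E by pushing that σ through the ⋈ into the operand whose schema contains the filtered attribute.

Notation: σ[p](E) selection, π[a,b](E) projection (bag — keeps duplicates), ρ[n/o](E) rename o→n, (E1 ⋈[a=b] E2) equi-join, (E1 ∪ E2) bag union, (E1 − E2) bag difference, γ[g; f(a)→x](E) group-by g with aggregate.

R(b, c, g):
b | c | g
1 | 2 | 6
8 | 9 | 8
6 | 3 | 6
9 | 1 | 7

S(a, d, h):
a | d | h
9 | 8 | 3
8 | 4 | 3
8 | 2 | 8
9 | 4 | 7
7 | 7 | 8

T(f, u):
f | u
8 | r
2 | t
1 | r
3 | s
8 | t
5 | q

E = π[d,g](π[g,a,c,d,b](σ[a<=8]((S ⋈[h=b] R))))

σ filters on a, owned by the left side.
E' = π[d,g](π[g,a,c,d,b]((σ[a<=8](S) ⋈[h=b] R)))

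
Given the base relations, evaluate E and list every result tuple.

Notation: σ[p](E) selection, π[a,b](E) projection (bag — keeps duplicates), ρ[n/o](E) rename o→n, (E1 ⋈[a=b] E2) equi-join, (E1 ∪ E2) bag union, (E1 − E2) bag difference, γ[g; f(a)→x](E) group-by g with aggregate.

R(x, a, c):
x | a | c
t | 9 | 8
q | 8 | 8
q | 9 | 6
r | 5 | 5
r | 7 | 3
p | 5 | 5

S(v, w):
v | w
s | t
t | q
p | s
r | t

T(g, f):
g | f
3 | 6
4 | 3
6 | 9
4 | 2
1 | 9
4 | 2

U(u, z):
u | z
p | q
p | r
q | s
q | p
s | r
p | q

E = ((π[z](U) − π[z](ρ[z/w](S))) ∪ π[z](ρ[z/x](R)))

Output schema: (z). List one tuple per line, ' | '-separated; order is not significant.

Per-node cardinality:
  U → 6
  π[z](U) → 6
  S → 4
  ρ[z/w](S) → 4
  π[z](ρ[z/w](S)) → 4
  (π[z](U) − π[z](ρ[z/w](S))) → 4
  R → 6
  ρ[z/x](R) → 6
  π[z](ρ[z/x](R)) → 6
  ((π[z](U) − π[z](ρ[z/w](S))) ∪ π[z](ρ[z/x](R))) → 10

== RESULT ==
z
p
p
q
q
q
r
r
r
r
t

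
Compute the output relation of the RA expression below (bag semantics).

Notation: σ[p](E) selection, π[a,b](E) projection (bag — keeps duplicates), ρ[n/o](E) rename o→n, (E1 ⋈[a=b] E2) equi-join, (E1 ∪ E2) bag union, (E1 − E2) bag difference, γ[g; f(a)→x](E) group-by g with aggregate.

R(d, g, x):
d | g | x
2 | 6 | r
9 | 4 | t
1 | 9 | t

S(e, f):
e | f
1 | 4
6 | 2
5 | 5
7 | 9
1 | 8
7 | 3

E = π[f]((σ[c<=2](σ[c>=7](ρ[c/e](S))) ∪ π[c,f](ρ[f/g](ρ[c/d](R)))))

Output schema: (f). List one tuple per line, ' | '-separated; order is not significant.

Stepwise |·|:
  S → 6
  ρ[c/e](S) → 6
  σ[c>=7](ρ[c/e](S)) → 2
  σ[c<=2](σ[c>=7](ρ[c/e](S))) → 0
  R → 3
  ρ[c/d](R) → 3
  ρ[f/g](ρ[c/d](R)) → 3
  π[c,f](ρ[f/g](ρ[c/d](R))) → 3
  (σ[c<=2](σ[c>=7](ρ[c/e](S))) ∪ π[c,f](ρ[f/g](ρ[c/d](R)))) → 3
  π[f]((σ[c<=2](σ[c>=7](ρ[c/e](S))) ∪ π[c,f](ρ[f/g](ρ[c/d](R))))) → 3

== RESULT ==
f
4
6
9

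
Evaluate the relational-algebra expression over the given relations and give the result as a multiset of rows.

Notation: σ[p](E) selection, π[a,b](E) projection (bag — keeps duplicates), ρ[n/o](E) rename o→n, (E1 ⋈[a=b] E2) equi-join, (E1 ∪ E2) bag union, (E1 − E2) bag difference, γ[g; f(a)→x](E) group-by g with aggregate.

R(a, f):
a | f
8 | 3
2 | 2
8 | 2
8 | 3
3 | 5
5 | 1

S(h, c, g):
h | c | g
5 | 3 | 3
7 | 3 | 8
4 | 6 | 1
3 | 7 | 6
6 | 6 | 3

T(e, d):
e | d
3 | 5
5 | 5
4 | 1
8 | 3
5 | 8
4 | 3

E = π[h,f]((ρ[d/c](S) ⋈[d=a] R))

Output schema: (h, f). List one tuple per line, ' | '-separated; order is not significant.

Per-node cardinality:
  S → 5
  ρ[d/c](S) → 5
  R → 6
  (ρ[d/c](S) ⋈[d=a] R) → 2
  π[h,f]((ρ[d/c](S) ⋈[d=a] R)) → 2

== RESULT ==
h | f
5 | 5
7 | 5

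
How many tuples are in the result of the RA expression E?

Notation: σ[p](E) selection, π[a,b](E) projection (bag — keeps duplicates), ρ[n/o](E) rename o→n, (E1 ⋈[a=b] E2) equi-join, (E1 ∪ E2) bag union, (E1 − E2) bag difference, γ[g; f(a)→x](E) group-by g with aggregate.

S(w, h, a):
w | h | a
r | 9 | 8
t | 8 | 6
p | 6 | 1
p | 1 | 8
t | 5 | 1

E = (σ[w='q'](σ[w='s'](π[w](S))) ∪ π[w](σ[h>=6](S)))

Row counts bottom-up:
  S → 5
  π[w](S) → 5
  σ[w='s'](π[w](S)) → 0
  σ[w='q'](σ[w='s'](π[w](S))) → 0
  S → 5
  σ[h>=6](S) → 3
  π[w](σ[h>=6](S)) → 3
  (σ[w='q'](σ[w='s'](π[w](S))) ∪ π[w](σ[h>=6](S))) → 3

|E| = 3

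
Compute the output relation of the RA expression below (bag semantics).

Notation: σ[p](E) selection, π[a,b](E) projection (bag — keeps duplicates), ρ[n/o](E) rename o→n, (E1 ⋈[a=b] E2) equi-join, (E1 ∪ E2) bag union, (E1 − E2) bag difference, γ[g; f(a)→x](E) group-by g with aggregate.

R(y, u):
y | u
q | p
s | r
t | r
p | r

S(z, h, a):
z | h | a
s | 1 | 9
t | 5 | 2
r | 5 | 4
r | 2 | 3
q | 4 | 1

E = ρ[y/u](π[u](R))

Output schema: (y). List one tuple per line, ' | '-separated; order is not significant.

Stepwise |·|:
  R → 4
  π[u](R) → 4
  ρ[y/u](π[u](R)) → 4

== RESULT ==
y
p
r
r
r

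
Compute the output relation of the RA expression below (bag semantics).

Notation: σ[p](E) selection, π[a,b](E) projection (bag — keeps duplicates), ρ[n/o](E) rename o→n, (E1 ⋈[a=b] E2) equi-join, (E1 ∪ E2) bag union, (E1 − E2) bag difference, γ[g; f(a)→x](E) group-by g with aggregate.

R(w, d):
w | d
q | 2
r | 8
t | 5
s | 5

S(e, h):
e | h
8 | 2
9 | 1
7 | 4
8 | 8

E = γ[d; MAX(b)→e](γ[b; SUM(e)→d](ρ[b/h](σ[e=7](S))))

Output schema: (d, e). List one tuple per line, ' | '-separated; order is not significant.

Per-node cardinality:
  S → 4
  σ[e=7](S) → 1
  ρ[b/h](σ[e=7](S)) → 1
  γ[b; SUM(e)→d](ρ[b/h](σ[e=7](S))) → 1
  γ[d; MAX(b)→e](γ[b; SUM(e)→d](ρ[b/h](σ[e=7](S)))) → 1

== RESULT ==
d | e
7 | 4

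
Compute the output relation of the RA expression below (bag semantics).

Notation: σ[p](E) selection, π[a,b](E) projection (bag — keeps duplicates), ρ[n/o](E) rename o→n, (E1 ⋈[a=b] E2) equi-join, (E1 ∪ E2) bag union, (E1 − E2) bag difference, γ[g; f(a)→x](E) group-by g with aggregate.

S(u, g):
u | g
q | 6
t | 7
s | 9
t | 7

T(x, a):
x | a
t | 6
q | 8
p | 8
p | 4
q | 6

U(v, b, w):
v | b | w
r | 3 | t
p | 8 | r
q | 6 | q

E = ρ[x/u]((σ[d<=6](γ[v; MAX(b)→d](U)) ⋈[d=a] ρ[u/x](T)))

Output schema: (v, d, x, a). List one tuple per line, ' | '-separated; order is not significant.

Per-node cardinality:
  U → 3
  γ[v; MAX(b)→d](U) → 3
  σ[d<=6](γ[v; MAX(b)→d](U)) → 2
  T → 5
  ρ[u/x](T) → 5
  (σ[d<=6](γ[v; MAX(b)→d](U)) ⋈[d=a] ρ[u/x](T)) → 2
  ρ[x/u]((σ[d<=6](γ[v; MAX(b)→d](U)) ⋈[d=a] ρ[u/x](T))) → 2

== RESULT ==
v | d | x | a
q | 6 | q | 6
q | 6 | t | 6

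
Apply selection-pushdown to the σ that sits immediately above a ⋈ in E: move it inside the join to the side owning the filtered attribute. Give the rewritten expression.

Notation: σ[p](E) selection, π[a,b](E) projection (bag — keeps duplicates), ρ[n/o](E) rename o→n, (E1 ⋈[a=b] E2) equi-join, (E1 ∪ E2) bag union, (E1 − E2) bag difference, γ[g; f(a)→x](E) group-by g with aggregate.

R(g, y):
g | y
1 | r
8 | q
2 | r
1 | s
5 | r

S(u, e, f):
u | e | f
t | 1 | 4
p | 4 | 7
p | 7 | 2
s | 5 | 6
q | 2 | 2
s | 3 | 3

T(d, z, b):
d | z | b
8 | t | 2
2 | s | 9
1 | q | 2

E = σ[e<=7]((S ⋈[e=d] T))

σ filters on e, owned by the left side.
E' = (σ[e<=7](S) ⋈[e=d] T)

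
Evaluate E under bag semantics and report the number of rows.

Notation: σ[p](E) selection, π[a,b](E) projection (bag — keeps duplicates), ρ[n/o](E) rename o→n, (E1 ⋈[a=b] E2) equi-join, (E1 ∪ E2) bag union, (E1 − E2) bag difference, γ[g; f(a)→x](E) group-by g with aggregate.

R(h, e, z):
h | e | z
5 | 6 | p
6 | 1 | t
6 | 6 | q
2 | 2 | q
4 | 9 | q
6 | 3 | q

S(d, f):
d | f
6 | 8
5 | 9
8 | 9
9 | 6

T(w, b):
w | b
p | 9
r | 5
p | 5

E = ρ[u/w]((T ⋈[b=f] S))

Per-node cardinality:
  T → 3
  S → 4
  (T ⋈[b=f] S) → 2
  ρ[u/w]((T ⋈[b=f] S)) → 2

|E| = 2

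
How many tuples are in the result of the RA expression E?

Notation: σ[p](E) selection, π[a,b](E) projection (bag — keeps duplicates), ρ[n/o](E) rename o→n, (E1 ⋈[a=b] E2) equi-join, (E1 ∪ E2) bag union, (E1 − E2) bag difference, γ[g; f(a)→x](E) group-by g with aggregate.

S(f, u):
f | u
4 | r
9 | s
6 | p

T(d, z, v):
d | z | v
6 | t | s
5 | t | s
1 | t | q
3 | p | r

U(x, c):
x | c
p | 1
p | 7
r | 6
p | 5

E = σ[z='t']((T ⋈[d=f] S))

Row counts bottom-up:
  T → 4
  S → 3
  (T ⋈[d=f] S) → 1
  σ[z='t']((T ⋈[d=f] S)) → 1

|E| = 1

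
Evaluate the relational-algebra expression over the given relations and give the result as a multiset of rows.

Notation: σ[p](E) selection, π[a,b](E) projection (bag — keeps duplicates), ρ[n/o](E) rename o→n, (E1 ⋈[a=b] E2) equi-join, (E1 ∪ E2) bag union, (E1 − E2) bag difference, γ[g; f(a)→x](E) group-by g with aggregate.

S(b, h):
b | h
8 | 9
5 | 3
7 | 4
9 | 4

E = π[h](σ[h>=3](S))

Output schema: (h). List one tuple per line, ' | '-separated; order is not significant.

Stepwise |·|:
  S → 4
  σ[h>=3](S) → 4
  π[h](σ[h>=3](S)) → 4

== RESULT ==
h
3
4
4
9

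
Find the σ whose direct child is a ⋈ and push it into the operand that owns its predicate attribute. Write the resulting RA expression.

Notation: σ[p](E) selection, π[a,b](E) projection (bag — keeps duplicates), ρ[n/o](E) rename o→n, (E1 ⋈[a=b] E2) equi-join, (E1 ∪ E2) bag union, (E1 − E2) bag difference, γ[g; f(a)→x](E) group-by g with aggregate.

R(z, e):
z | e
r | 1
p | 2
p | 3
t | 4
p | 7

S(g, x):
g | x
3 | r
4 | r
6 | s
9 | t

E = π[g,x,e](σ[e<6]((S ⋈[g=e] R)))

σ filters on e, owned by the right side.
E' = π[g,x,e]((S ⋈[g=e] σ[e<6](R)))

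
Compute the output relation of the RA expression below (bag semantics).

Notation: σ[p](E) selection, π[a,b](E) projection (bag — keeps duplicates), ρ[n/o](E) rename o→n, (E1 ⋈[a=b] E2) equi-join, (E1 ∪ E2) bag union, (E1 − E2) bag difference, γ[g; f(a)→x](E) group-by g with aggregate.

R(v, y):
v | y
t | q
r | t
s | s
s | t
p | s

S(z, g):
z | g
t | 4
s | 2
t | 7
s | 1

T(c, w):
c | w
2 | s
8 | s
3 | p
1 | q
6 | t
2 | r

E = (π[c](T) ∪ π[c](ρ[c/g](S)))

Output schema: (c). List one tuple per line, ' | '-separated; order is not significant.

Row counts bottom-up:
  T → 6
  π[c](T) → 6
  S → 4
  ρ[c/g](S) → 4
  π[c](ρ[c/g](S)) → 4
  (π[c](T) ∪ π[c](ρ[c/g](S))) → 10

== RESULT ==
c
1
1
2
2
2
3
4
6
7
8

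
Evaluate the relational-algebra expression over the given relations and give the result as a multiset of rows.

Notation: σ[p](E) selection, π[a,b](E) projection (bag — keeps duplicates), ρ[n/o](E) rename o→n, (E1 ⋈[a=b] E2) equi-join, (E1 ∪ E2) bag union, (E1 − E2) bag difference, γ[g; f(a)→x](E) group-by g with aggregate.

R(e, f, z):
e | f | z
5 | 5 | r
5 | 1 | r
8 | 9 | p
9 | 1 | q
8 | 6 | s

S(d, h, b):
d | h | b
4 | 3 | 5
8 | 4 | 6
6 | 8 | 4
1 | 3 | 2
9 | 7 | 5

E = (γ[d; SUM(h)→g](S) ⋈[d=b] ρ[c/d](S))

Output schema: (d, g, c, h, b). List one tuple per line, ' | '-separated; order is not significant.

Stepwise |·|:
  S → 5
  γ[d; SUM(h)→g](S) → 5
  S → 5
  ρ[c/d](S) → 5
  (γ[d; SUM(h)→g](S) ⋈[d=b] ρ[c/d](S)) → 2

== RESULT ==
d | g | c | h | b
4 | 3 | 6 | 8 | 4
6 | 8 | 8 | 4 | 6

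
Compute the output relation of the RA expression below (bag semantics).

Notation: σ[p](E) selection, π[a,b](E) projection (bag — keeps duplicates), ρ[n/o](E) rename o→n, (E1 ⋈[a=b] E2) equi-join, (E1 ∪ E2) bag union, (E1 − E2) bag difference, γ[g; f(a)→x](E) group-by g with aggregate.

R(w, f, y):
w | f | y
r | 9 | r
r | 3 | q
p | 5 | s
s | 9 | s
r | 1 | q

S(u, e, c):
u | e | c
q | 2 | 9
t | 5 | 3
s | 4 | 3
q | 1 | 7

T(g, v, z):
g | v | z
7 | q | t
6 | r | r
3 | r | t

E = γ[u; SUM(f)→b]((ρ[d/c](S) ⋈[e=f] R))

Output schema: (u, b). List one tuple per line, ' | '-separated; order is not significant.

Row counts bottom-up:
  S → 4
  ρ[d/c](S) → 4
  R → 5
  (ρ[d/c](S) ⋈[e=f] R) → 2
  γ[u; SUM(f)→b]((ρ[d/c](S) ⋈[e=f] R)) → 2

== RESULT ==
u | b
q | 1
t | 5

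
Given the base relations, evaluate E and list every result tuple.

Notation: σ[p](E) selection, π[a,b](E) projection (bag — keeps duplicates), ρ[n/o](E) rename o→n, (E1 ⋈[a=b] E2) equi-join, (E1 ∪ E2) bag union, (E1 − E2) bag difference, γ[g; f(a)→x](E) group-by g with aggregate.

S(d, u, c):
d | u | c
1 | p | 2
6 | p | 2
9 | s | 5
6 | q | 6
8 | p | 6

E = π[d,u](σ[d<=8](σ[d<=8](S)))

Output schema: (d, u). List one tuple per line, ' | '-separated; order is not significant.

Subexpression sizes:
  S → 5
  σ[d<=8](S) → 4
  σ[d<=8](σ[d<=8](S)) → 4
  π[d,u](σ[d<=8](σ[d<=8](S))) → 4

== RESULT ==
d | u
1 | p
6 | p
6 | q
8 | p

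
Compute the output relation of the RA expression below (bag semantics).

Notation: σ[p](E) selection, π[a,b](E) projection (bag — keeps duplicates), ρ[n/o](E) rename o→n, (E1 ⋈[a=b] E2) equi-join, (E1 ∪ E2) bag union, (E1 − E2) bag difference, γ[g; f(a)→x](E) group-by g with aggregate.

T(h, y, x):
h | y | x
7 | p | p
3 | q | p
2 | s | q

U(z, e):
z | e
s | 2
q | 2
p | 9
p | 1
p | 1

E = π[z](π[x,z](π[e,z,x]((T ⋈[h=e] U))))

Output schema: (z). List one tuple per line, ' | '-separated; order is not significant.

Stepwise |·|:
  T → 3
  U → 5
  (T ⋈[h=e] U) → 2
  π[e,z,x]((T ⋈[h=e] U)) → 2
  π[x,z](π[e,z,x]((T ⋈[h=e] U))) → 2
  π[z](π[x,z](π[e,z,x]((T ⋈[h=e] U)))) → 2

== RESULT ==
z
q
s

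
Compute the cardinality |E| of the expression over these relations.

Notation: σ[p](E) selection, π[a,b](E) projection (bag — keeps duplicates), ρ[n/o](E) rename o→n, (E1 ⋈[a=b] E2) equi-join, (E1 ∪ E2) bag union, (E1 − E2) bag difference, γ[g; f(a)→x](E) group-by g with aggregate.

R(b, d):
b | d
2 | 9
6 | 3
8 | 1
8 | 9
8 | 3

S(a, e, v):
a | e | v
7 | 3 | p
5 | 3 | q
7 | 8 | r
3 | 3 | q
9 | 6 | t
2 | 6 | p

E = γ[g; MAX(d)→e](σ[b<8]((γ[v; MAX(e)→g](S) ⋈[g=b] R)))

Row counts bottom-up:
  S → 6
  γ[v; MAX(e)→g](S) → 4
  R → 5
  (γ[v; MAX(e)→g](S) ⋈[g=b] R) → 5
  σ[b<8]((γ[v; MAX(e)→g](S) ⋈[g=b] R)) → 2
  γ[g; MAX(d)→e](σ[b<8]((γ[v; MAX(e)→g](S) ⋈[g=b] R))) → 1

|E| = 1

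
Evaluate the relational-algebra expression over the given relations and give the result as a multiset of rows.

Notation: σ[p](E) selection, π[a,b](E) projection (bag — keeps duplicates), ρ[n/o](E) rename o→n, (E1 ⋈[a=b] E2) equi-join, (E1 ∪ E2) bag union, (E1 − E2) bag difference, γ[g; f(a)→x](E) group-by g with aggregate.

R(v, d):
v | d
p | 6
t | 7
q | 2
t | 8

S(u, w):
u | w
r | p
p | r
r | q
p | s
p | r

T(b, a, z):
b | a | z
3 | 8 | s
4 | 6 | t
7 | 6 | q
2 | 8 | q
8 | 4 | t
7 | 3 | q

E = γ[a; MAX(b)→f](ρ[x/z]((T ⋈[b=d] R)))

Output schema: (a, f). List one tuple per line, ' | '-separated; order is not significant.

Stepwise |·|:
  T → 6
  R → 4
  (T ⋈[b=d] R) → 4
  ρ[x/z]((T ⋈[b=d] R)) → 4
  γ[a; MAX(b)→f](ρ[x/z]((T ⋈[b=d] R))) → 4

== RESULT ==
a | f
3 | 7
4 | 8
6 | 7
8 | 2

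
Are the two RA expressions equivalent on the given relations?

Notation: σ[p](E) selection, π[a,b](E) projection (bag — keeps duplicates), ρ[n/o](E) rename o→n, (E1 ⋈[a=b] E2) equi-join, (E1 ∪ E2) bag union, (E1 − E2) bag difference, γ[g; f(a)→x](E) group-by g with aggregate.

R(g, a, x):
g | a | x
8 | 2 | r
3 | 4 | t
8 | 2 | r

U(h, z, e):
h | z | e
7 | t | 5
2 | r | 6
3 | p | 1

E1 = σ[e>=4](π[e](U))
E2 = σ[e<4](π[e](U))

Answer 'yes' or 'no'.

E1 per-node cardinality:
  U → 3
  π[e](U) → 3
  σ[e>=4](π[e](U)) → 2
E2 per-node cardinality:
  U → 3
  π[e](U) → 3
  σ[e<4](π[e](U)) → 1

E1 result:
e
5
6
E2 result:
e
1
Witness: (6,) appears 1× in E1 but 0× in E2.

no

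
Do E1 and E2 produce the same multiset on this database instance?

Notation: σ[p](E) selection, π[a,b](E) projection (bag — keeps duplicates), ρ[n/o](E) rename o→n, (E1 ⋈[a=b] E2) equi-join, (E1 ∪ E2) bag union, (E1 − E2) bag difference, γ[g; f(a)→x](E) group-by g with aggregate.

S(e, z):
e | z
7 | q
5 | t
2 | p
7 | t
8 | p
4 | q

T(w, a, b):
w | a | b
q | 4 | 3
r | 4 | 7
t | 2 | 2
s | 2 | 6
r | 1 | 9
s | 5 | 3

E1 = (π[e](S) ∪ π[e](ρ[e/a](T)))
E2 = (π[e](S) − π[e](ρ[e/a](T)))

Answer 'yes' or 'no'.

E1 per-node cardinality:
  S → 6
  π[e](S) → 6
  T → 6
  ρ[e/a](T) → 6
  π[e](ρ[e/a](T)) → 6
  (π[e](S) ∪ π[e](ρ[e/a](T))) → 12
E2 per-node cardinality:
  S → 6
  π[e](S) → 6
  T → 6
  ρ[e/a](T) → 6
  π[e](ρ[e/a](T)) → 6
  (π[e](S) − π[e](ρ[e/a](T))) → 3

E1 result:
e
1
2
2
2
4
4
4
5
5
7
7
8
E2 result:
e
7
7
8
Witness: (1,) appears 1× in E1 but 0× in E2.

no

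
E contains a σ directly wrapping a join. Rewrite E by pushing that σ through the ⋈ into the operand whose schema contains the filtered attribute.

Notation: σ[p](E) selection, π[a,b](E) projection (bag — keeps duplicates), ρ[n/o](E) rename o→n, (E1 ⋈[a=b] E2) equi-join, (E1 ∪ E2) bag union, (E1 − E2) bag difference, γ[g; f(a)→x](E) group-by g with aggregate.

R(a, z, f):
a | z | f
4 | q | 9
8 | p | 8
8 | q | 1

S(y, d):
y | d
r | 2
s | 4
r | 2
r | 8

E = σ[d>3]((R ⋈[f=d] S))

σ filters on d, owned by the right side.
E' = (R ⋈[f=d] σ[d>3](S))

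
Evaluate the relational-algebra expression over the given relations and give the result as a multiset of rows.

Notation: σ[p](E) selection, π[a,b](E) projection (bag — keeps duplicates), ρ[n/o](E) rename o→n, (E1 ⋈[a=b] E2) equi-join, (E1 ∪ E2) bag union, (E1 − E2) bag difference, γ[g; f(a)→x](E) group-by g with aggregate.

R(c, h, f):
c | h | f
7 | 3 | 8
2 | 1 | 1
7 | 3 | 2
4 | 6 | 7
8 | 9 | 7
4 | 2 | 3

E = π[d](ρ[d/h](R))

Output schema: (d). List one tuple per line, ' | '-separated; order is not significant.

Per-node cardinality:
  R → 6
  ρ[d/h](R) → 6
  π[d](ρ[d/h](R)) → 6

== RESULT ==
d
1
2
3
3
6
9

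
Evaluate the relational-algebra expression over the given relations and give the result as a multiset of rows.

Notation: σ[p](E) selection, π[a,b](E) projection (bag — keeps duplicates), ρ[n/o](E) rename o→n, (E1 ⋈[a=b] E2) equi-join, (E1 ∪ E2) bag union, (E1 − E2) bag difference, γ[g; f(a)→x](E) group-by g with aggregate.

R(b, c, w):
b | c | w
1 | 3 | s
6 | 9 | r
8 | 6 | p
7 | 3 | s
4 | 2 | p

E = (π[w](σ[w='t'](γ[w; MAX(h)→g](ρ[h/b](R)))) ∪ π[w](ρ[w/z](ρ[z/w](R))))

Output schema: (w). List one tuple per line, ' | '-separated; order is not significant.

Row counts bottom-up:
  R → 5
  ρ[h/b](R) → 5
  γ[w; MAX(h)→g](ρ[h/b](R)) → 3
  σ[w='t'](γ[w; MAX(h)→g](ρ[h/b](R))) → 0
  π[w](σ[w='t'](γ[w; MAX(h)→g](ρ[h/b](R)))) → 0
  R → 5
  ρ[z/w](R) → 5
  ρ[w/z](ρ[z/w](R)) → 5
  π[w](ρ[w/z](ρ[z/w](R))) → 5
  (π[w](σ[w='t'](γ[w; MAX(h)→g](ρ[h/b](R)))) ∪ π[w](ρ[w/z](ρ[z/w](R)))) → 5

== RESULT ==
w
p
p
r
s
s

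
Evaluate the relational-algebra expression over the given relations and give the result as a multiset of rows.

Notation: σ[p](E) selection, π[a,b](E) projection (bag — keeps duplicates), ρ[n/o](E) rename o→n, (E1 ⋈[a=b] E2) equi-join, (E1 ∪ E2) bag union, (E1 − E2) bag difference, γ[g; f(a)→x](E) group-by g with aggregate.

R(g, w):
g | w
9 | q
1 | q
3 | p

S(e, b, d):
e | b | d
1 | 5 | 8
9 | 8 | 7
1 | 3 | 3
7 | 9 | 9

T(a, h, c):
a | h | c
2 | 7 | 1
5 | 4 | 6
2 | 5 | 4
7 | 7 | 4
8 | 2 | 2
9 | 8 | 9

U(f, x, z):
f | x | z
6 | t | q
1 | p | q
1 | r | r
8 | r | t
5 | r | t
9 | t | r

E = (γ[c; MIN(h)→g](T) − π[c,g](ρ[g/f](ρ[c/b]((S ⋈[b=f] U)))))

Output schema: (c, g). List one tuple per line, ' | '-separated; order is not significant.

Per-node cardinality:
  T → 6
  γ[c; MIN(h)→g](T) → 5
  S → 4
  U → 6
  (S ⋈[b=f] U) → 3
  ρ[c/b]((S ⋈[b=f] U)) → 3
  ρ[g/f](ρ[c/b]((S ⋈[b=f] U))) → 3
  π[c,g](ρ[g/f](ρ[c/b]((S ⋈[b=f] U)))) → 3
  (γ[c; MIN(h)→g](T) − π[c,g](ρ[g/f](ρ[c/b]((S ⋈[b=f] U))))) → 5

== RESULT ==
c | g
1 | 7
2 | 2
4 | 5
6 | 4
9 | 8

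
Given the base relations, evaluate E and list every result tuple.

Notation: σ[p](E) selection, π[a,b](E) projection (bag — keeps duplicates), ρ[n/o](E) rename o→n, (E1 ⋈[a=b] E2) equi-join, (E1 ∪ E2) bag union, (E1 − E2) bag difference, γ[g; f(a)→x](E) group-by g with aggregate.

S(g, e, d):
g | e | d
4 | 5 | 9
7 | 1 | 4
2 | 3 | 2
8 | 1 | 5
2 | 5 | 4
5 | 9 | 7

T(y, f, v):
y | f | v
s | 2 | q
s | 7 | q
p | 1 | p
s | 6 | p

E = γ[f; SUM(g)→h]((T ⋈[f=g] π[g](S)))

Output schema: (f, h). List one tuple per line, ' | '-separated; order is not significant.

Per-node cardinality:
  T → 4
  S → 6
  π[g](S) → 6
  (T ⋈[f=g] π[g](S)) → 3
  γ[f; SUM(g)→h]((T ⋈[f=g] π[g](S))) → 2

== RESULT ==
f | h
2 | 4
7 | 7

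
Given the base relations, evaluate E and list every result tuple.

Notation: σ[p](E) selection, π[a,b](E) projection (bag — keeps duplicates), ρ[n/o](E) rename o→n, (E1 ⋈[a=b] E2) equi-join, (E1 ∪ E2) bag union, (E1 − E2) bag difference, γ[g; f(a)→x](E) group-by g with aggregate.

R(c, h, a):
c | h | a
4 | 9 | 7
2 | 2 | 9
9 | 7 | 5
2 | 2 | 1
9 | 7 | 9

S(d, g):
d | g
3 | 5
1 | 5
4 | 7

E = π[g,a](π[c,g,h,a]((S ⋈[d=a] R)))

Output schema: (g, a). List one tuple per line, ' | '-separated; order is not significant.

Subexpression sizes:
  S → 3
  R → 5
  (S ⋈[d=a] R) → 1
  π[c,g,h,a]((S ⋈[d=a] R)) → 1
  π[g,a](π[c,g,h,a]((S ⋈[d=a] R))) → 1

== RESULT ==
g | a
5 | 1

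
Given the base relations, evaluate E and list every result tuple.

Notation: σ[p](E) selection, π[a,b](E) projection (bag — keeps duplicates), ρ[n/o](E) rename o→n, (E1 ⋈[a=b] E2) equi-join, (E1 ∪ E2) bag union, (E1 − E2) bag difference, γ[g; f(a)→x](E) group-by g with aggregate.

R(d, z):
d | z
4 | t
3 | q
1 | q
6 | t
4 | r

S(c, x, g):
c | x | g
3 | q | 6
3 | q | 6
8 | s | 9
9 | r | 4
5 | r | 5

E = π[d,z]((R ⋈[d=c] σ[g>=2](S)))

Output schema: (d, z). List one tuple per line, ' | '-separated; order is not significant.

Row counts bottom-up:
  R → 5
  S → 5
  σ[g>=2](S) → 5
  (R ⋈[d=c] σ[g>=2](S)) → 2
  π[d,z]((R ⋈[d=c] σ[g>=2](S))) → 2

== RESULT ==
d | z
3 | q
3 | q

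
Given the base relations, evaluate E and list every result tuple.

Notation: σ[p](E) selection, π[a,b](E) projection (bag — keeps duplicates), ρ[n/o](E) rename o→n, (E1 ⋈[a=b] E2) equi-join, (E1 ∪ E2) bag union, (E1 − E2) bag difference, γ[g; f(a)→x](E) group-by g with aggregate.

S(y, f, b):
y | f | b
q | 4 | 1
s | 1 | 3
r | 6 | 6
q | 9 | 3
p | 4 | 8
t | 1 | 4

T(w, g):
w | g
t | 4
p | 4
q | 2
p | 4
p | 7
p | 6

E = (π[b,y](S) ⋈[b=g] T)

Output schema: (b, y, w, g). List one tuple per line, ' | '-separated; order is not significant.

Subexpression sizes:
  S → 6
  π[b,y](S) → 6
  T → 6
  (π[b,y](S) ⋈[b=g] T) → 4

== RESULT ==
b | y | w | g
4 | t | p | 4
4 | t | p | 4
4 | t | t | 4
6 | r | p | 6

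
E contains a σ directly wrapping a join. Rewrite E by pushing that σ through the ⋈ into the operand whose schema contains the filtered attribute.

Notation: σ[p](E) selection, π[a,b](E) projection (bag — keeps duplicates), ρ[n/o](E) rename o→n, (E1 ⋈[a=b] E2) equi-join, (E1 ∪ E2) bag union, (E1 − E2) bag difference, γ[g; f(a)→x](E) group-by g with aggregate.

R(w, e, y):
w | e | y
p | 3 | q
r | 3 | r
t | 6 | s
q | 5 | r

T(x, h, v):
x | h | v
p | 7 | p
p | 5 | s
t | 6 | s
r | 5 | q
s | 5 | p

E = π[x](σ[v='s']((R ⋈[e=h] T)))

σ filters on v, owned by the right side.
E' = π[x]((R ⋈[e=h] σ[v='s'](T)))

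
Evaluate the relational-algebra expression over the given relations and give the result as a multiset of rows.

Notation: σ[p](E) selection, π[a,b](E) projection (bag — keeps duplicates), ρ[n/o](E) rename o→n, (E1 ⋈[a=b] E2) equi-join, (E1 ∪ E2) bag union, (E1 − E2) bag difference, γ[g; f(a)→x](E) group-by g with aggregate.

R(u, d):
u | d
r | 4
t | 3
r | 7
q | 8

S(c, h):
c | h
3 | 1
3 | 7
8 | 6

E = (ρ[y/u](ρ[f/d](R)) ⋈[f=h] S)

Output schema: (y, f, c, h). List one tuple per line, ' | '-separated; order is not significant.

Per-node cardinality:
  R → 4
  ρ[f/d](R) → 4
  ρ[y/u](ρ[f/d](R)) → 4
  S → 3
  (ρ[y/u](ρ[f/d](R)) ⋈[f=h] S) → 1

== RESULT ==
y | f | c | h
r | 7 | 3 | 7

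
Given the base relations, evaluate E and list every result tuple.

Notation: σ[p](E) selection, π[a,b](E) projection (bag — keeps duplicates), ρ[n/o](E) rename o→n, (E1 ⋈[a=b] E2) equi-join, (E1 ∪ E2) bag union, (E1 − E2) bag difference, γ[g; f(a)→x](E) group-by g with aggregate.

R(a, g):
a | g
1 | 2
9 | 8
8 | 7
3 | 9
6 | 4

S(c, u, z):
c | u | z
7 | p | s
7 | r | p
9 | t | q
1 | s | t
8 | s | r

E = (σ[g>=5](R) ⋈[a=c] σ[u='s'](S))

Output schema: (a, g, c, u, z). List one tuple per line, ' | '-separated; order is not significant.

Subexpression sizes:
  R → 5
  σ[g>=5](R) → 3
  S → 5
  σ[u='s'](S) → 2
  (σ[g>=5](R) ⋈[a=c] σ[u='s'](S)) → 1

== RESULT ==
a | g | c | u | z
8 | 7 | 8 | s | r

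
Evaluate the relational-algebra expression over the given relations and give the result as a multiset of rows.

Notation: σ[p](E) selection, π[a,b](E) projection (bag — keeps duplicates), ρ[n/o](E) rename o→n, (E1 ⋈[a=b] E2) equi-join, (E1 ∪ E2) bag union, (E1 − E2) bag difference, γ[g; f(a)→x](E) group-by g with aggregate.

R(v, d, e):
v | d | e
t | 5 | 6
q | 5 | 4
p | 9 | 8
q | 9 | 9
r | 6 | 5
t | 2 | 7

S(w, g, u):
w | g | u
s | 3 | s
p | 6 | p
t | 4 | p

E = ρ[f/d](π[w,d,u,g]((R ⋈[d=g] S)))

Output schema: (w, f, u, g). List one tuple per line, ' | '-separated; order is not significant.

Subexpression sizes:
  R → 6
  S → 3
  (R ⋈[d=g] S) → 1
  π[w,d,u,g]((R ⋈[d=g] S)) → 1
  ρ[f/d](π[w,d,u,g]((R ⋈[d=g] S))) → 1

== RESULT ==
w | f | u | g
p | 6 | p | 6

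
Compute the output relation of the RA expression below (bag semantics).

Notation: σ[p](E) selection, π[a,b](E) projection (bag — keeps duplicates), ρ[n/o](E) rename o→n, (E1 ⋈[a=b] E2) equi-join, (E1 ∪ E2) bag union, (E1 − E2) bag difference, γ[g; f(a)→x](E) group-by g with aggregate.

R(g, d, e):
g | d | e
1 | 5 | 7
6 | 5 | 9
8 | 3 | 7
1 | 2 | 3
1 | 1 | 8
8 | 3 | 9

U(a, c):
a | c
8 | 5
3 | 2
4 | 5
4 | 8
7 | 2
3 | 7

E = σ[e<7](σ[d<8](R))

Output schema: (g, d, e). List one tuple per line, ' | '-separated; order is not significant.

Per-node cardinality:
  R → 6
  σ[d<8](R) → 6
  σ[e<7](σ[d<8](R)) → 1

== RESULT ==
g | d | e
1 | 2 | 3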